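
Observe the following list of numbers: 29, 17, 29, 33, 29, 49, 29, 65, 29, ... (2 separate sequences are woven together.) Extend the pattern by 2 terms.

81, 29

Odd-indexed and even-indexed terms follow separate rules.
Track A = 29, 29, 29, 29, 29: constant 29.
Track B = 17, 33, 49, 65: linear: a_n = 1 + 16·n.
The 10th slot belongs to track B; its 5th term is 81.
The 11th slot belongs to track A; its 6th term is 29.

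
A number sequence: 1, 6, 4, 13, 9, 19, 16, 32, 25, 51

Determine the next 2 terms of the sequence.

Odd-indexed and even-indexed terms follow separate rules.
Track A = 1, 4, 9, 16, 25: perfect squares starting at 1².
Track B = 6, 13, 19, 32, 51: a Fibonacci-like recurrence a_n = a_{n-1} + a_{n-2}.
Term 11 comes from track A (its 6th entry): 36.
Position 12 → track B, term 6 = 83.

36, 83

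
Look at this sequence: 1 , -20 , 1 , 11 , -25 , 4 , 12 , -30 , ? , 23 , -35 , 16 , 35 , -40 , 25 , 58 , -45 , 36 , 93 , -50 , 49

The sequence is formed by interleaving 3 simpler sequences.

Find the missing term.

Split by position mod 3: positions 1, 4, 7, … form one track, and each other residue class forms its own.
Track A = 1, 11, 12, 23, 35, 58, 93: a Fibonacci-like recurrence a_n = a_{n-1} + a_{n-2}.
Track B = -20, -25, -30, -35, -40, -45, -50: subtracting 5 each time.
Track C = 1, 4, ?, 16, 25, 36, 49: perfect squares starting at 1².
Filling track C at index 3 by its rule yields 9.

9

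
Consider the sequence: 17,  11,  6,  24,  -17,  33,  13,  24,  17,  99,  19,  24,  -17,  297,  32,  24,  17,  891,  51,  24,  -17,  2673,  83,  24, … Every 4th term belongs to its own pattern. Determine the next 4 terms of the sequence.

17, 8019, 134, 24

Taking every 4th term gives 4 separate tracks.
Stream A is 17, -17, 17, -17, 17, -17, which is oscillating between 17 and -17.
Stream B is 11, 33, 99, 297, 891, 2673, which is multiplying by 3 each time.
Stream C is 6, 13, 19, 32, 51, 83, which is each term equals the sum of the previous two.
Stream D is 24, 24, 24, 24, 24, 24, which is always 24.
Term 25 comes from stream A (its 7th entry): 17.
Position 26 falls in stream B as its term 7, giving 8019.
Position 27 → stream C, term 7 = 134.
The 28th slot belongs to stream D; its 7th term is 24.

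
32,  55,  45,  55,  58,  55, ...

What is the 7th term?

Split by position mod 2 into 2 tracks.
Track A: 32, 45, 58. Arithmetic with common difference +13.
Track B: 55, 55, 55. Always 55.
Position 7 falls in track A as its term 4, giving 71.

71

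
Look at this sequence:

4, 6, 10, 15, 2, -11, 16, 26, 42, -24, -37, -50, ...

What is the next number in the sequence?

The slot pattern repeats as AAABBB (period 6), so there are 2 interleaved tracks.
Track A: 4, 6, 10, 16, 26, 42. Each term equals the sum of the previous two.
Track B: 15, 2, -11, -24, -37, -50. Subtracting 13 each time.
Position 13 → track A, term 7 = 68.

68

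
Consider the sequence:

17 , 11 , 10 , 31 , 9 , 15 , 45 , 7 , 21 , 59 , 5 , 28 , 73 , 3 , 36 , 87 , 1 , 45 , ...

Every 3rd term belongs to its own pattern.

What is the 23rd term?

Taking every 3rd term gives 3 separate tracks.
Track A: 17, 31, 45, 59, 73, 87. Arithmetic, step +14.
Track B: 11, 9, 7, 5, 3, 1. Linear: a_n = 13 − 2·n.
Track C: 10, 15, 21, 28, 36, 45. Triangular numbers n(n+1)/2 for n = 4, 5, ….
Term 23 comes from track B (its 8th entry): -3.

-3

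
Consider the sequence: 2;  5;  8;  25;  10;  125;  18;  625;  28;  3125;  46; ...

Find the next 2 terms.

15625, 74

Split by position mod 2 into 2 tracks.
Stream A: 2, 8, 10, 18, 28, 46 (Fibonacci-style (each term is the sum of the two before it)).
Stream B: 5, 25, 125, 625, 3125 (powers 5^1, 5^2, 5^3, …).
Position 12 falls in stream B as its term 6, giving 15625.
Position 13 → stream A, term 7 = 74.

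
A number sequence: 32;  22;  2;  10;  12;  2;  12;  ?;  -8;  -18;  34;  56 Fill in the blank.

22

Reading positions in blocks of 4 reveals the pattern AABB — 2 tracks woven together.
Track A is 32, 22, 12, 2, -8, -18, which is arithmetic with common difference −10.
Track B is 2, 10, 12, ?, 34, 56, which is Fibonacci-style (each term is the sum of the two before it).
Filling track B at index 4 by its rule yields 22.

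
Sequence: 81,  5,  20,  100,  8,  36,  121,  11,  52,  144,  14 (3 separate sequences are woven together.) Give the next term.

68

The terms cycle through 3 interleaved subsequences.
Stream A is 81, 100, 121, 144, which is perfect squares starting at 9².
Stream B is 5, 8, 11, 14, which is arithmetic with common difference +3.
Stream C is 20, 36, 52, which is adding 16 each time.
Term 12 comes from stream C (its 4th entry): 68.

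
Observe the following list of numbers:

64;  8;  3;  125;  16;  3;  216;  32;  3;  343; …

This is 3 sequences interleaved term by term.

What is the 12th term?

3

Split by position mod 3 into 3 tracks.
Stream A: 64, 125, 216, 343 — the cubes 4³, 5³, 6³, ….
Stream B: 8, 16, 32 — powers 2^3, 2^4, 2^5, ….
Stream C: 3, 3, 3 — always 3.
Position 12 → stream C, term 4 = 3.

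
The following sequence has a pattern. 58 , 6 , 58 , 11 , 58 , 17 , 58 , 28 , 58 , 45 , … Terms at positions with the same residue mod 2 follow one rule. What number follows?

Positions 1, 3, 5, … form one subsequence and positions 2, 4, 6, … form another.
Track A: 58, 58, 58, 58, 58. The constant sequence 58.
Track B: 6, 11, 17, 28, 45. Each term equals the sum of the previous two.
Term 11 comes from track A (its 6th entry): 58.

58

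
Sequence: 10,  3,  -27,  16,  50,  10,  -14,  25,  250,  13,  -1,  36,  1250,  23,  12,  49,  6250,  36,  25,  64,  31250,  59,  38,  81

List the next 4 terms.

156250, 95, 51, 100

Taking every 4th term gives 4 separate tracks.
Stream A: 10, 50, 250, 1250, 6250, 31250. A geometric progression (common ratio 5).
Stream B: 3, 10, 13, 23, 36, 59. Each term equals the sum of the previous two.
Stream C: -27, -14, -1, 12, 25, 38. Arithmetic with common difference +13.
Stream D: 16, 25, 36, 49, 64, 81. Perfect squares starting at 4².
The 25th slot belongs to stream A; its 7th term is 156250.
Position 26 → stream B, term 7 = 95.
Term 27 comes from stream C (its 7th entry): 51.
Term 28 comes from stream D (its 7th entry): 100.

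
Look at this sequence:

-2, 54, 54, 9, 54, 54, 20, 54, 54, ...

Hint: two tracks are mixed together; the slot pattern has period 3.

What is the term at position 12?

The slot pattern repeats as ABB (period 3), so there are 2 interleaved tracks.
Track A is -2, 9, 20, which is arithmetic, step +11.
Track B is 54, 54, 54, 54, 54, 54, which is always 54.
Position 12 → track B, term 8 = 54.

54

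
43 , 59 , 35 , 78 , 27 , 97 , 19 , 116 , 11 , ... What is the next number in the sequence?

The terms cycle through 2 interleaved subsequences.
Track A: 43, 35, 27, 19, 11 (arithmetic with common difference −8).
Track B: 59, 78, 97, 116 (arithmetic, step +19).
Position 10 → track B, term 5 = 135.

135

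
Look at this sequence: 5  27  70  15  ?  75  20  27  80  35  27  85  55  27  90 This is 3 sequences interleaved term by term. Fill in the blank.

Taking every 3rd term gives 3 separate tracks.
Track A is 5, 15, 20, 35, 55, which is Fibonacci-style (each term is the sum of the two before it).
Track B is 27, ?, 27, 27, 27, which is constant 27.
Track C is 70, 75, 80, 85, 90, which is adding 5 each time.
The gap is track B's term 2; the rule gives 27.

27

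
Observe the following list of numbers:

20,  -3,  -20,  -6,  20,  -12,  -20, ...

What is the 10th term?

-48

Positions 1, 3, 5, … form one subsequence and positions 2, 4, 6, … form another.
Stream A: 20, -20, 20, -20. The oscillation 20·(−1)^(n+1).
Stream B: -3, -6, -12. A geometric progression (common ratio 2).
Position 10 → stream B, term 5 = -48.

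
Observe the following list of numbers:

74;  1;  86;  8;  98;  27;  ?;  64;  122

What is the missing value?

110

Taking every 2nd term gives 2 separate tracks.
Track A: 74, 86, 98, ?, 122 — linear: a_n = 62 + 12·n.
Track B: 1, 8, 27, 64 — perfect cubes starting at 1³.
Filling track A at index 4 by its rule yields 110.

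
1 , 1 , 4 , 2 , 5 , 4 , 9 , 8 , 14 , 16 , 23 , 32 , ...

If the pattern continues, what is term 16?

128

Split by position mod 2 into 2 tracks.
Track A: 1, 4, 5, 9, 14, 23 (Fibonacci-style (each term is the sum of the two before it)).
Track B: 1, 2, 4, 8, 16, 32 (powers 2^0, 2^1, 2^2, …).
Position 16 falls in track B as its term 8, giving 128.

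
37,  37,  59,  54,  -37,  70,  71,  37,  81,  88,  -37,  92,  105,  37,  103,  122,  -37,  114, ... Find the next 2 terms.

139, 37

Read the sequence 3 terms at a time; column i is its own pattern.
Track A: 37, 54, 71, 88, 105, 122 — arithmetic with common difference +17.
Track B: 37, -37, 37, -37, 37, -37 — alternating ±37.
Track C: 59, 70, 81, 92, 103, 114 — linear: a_n = 48 + 11·n.
Position 19 falls in track A as its term 7, giving 139.
Position 20 falls in track B as its term 7, giving 37.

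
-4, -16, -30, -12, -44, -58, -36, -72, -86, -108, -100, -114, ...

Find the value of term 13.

Positions follow the repeating pattern ABB; grouping by letter gives 2 tracks.
Subsequence A = -4, -12, -36, -108: multiplying by 3 each time.
Subsequence B = -16, -30, -44, -58, -72, -86, -100, -114: subtracting 14 each time.
Position 13 → subsequence A, term 5 = -324.

-324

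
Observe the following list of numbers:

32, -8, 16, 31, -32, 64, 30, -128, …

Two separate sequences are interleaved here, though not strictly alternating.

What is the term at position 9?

256

Reading positions in blocks of 3 reveals the pattern ABB — 2 tracks woven together.
Subsequence A = 32, 31, 30: linear: a_n = 33 − n.
Subsequence B = -8, 16, -32, 64, -128: multiplying by -2 each time.
Position 9 falls in subsequence B as its term 6, giving 256.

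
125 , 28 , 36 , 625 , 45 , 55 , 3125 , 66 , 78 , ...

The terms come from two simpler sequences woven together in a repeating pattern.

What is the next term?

15625

Positions follow the repeating pattern ABB; grouping by letter gives 2 tracks.
Subsequence A = 125, 625, 3125: powers of 5.
Subsequence B = 28, 36, 45, 55, 66, 78: triangular numbers starting at T_7.
Position 10 → subsequence A, term 4 = 15625.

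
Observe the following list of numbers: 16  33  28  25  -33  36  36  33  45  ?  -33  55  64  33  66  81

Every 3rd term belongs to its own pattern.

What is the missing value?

Taking every 3rd term gives 3 separate tracks.
Subsequence A: 16, 25, 36, ?, 64, 81 (perfect squares starting at 4²).
Subsequence B: 33, -33, 33, -33, 33 (the oscillation 33·(−1)^(n+1)).
Subsequence C: 28, 36, 45, 55, 66 (triangular numbers n(n+1)/2 for n = 7, 8, …).
So the missing entry in subsequence A is 49.

49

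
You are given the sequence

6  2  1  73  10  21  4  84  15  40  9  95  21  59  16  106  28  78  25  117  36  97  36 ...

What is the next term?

Split by position mod 4: positions 1, 5, 9, … form one track, and each other residue class forms its own.
Track A is 6, 10, 15, 21, 28, 36, which is triangular numbers starting at T_3.
Track B is 2, 21, 40, 59, 78, 97, which is arithmetic, step +19.
Track C is 1, 4, 9, 16, 25, 36, which is consecutive squares n² from n = 1.
Track D is 73, 84, 95, 106, 117, which is arithmetic with common difference +11.
Position 24 → track D, term 6 = 128.

128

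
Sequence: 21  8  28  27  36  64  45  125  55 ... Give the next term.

216

Odd-indexed and even-indexed terms follow separate rules.
Stream A: 21, 28, 36, 45, 55 — the triangular numbers T_6, T_7, ….
Stream B: 8, 27, 64, 125 — the cubes 2³, 3³, 4³, ….
Position 10 → stream B, term 5 = 216.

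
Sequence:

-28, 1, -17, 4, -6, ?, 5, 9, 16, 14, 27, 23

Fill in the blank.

Taking every 2nd term gives 2 separate tracks.
Subsequence A = -28, -17, -6, 5, 16, 27: arithmetic, step +11.
Subsequence B = 1, 4, ?, 9, 14, 23: each term equals the sum of the previous two.
Filling subsequence B at index 3 by its rule yields 5.

5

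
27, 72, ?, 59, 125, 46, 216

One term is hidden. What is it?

The terms cycle through 2 interleaved subsequences.
Track A is 27, ?, 125, 216, which is the cubes 3³, 4³, 5³, ….
Track B is 72, 59, 46, which is arithmetic with common difference −13.
So the missing entry in track A is 64.

64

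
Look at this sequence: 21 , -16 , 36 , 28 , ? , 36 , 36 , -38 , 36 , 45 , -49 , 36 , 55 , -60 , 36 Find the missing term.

The terms cycle through 3 interleaved subsequences.
Track A: 21, 28, 36, 45, 55. Triangular numbers starting at T_6.
Track B: -16, ?, -38, -49, -60. Arithmetic, step −11.
Track C: 36, 36, 36, 36, 36. Always 36.
Track B's pattern makes the blank -27.

-27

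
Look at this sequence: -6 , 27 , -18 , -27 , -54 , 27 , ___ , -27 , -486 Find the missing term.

-162

The terms cycle through 2 interleaved subsequences.
Subsequence A is -6, -18, -54, ?, -486, which is geometric, ×3 each step.
Subsequence B is 27, -27, 27, -27, which is alternating ±27.
Subsequence A's pattern makes the blank -162.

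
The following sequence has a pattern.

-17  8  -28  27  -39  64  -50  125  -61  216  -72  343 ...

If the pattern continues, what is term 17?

Odd-indexed and even-indexed terms follow separate rules.
Track A is -17, -28, -39, -50, -61, -72, which is linear: a_n = -6 − 11·n.
Track B is 8, 27, 64, 125, 216, 343, which is perfect cubes starting at 2³.
Position 17 → track A, term 9 = -105.

-105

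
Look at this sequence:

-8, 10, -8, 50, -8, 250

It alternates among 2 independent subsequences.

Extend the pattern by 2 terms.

-8, 1250

The terms cycle through 2 interleaved subsequences.
Track A: -8, -8, -8 (the constant sequence -8).
Track B: 10, 50, 250 (multiplying by 5 each time).
Term 7 comes from track A (its 4th entry): -8.
Position 8 → track B, term 4 = 1250.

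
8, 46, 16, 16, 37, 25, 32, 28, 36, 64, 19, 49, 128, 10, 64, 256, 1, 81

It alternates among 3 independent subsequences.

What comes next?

512

Split by position mod 3: positions 1, 4, 7, … form one track, and each other residue class forms its own.
Track A: 8, 16, 32, 64, 128, 256. Powers 2^3, 2^4, 2^5, ….
Track B: 46, 37, 28, 19, 10, 1. Arithmetic, step −9.
Track C: 16, 25, 36, 49, 64, 81. Consecutive squares n² from n = 4.
The 19th slot belongs to track A; its 7th term is 512.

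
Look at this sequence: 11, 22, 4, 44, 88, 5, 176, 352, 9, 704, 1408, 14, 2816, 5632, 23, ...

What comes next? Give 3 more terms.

Reading positions in blocks of 3 reveals the pattern AAB — 2 tracks woven together.
Track A: 11, 22, 44, 88, 176, 352, 704, 1408, 2816, 5632 (geometric, ×2 each step).
Track B: 4, 5, 9, 14, 23 (each term equals the sum of the previous two).
Position 16 → track A, term 11 = 11264.
Position 17 → track A, term 12 = 22528.
Position 18 → track B, term 6 = 37.

11264, 22528, 37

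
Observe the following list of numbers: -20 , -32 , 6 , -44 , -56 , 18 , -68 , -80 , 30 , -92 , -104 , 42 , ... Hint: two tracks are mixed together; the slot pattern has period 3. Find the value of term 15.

54

Positions follow the repeating pattern AAB; grouping by letter gives 2 tracks.
Track A is -20, -32, -44, -56, -68, -80, -92, -104, which is subtracting 12 each time.
Track B is 6, 18, 30, 42, which is arithmetic with common difference +12.
The 15th slot belongs to track B; its 5th term is 54.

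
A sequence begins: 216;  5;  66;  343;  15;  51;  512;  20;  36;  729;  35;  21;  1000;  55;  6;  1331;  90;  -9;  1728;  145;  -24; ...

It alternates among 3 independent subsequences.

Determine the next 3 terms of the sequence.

Read the sequence 3 terms at a time; column i is its own pattern.
Track A: 216, 343, 512, 729, 1000, 1331, 1728 (consecutive cubes n³ from n = 6).
Track B: 5, 15, 20, 35, 55, 90, 145 (Fibonacci-style (each term is the sum of the two before it)).
Track C: 66, 51, 36, 21, 6, -9, -24 (arithmetic with common difference −15).
Term 22 comes from track A (its 8th entry): 2197.
Position 23 → track B, term 8 = 235.
Position 24 falls in track C as its term 8, giving -39.

2197, 235, -39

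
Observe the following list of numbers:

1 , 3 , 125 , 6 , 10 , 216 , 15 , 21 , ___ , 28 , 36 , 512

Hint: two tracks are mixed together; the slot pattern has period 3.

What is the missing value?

343

Positions follow the repeating pattern AAB; grouping by letter gives 2 tracks.
Stream A: 1, 3, 6, 10, 15, 21, 28, 36. Triangular numbers n(n+1)/2 for n = 1, 2, ….
Stream B: 125, 216, ?, 512. The cubes 5³, 6³, 7³, ….
So the missing entry in stream B is 343.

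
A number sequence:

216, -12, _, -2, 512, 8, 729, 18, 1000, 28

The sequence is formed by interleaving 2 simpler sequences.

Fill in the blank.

Odd-indexed and even-indexed terms follow separate rules.
Subsequence A is 216, ?, 512, 729, 1000, which is consecutive cubes n³ from n = 6.
Subsequence B is -12, -2, 8, 18, 28, which is arithmetic with common difference +10.
The gap is subsequence A's term 2; the rule gives 343.

343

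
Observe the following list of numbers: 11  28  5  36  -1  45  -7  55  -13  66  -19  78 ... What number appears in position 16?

105

Taking every 2nd term gives 2 separate tracks.
Track A = 11, 5, -1, -7, -13, -19: subtracting 6 each time.
Track B = 28, 36, 45, 55, 66, 78: triangular numbers starting at T_7.
Position 16 → track B, term 8 = 105.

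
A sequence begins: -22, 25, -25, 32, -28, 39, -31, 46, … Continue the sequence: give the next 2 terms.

-34, 53

The terms cycle through 2 interleaved subsequences.
Track A: -22, -25, -28, -31 (linear: a_n = -19 − 3·n).
Track B: 25, 32, 39, 46 (arithmetic, step +7).
Term 9 comes from track A (its 5th entry): -34.
Position 10 → track B, term 5 = 53.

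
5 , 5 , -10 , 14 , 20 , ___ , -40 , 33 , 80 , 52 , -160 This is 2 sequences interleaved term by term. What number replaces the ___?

19

Positions 1, 3, 5, … form one subsequence and positions 2, 4, 6, … form another.
Subsequence A = 5, -10, 20, -40, 80, -160: geometric, ×-2 each step.
Subsequence B = 5, 14, ?, 33, 52: a Fibonacci-like recurrence a_n = a_{n-1} + a_{n-2}.
So the missing entry in subsequence B is 19.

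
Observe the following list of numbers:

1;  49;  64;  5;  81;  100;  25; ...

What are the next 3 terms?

121, 144, 125

Reading positions in blocks of 3 reveals the pattern ABB — 2 tracks woven together.
Track A: 1, 5, 25 — a geometric progression (common ratio 5).
Track B: 49, 64, 81, 100 — consecutive squares n² from n = 7.
Term 8 comes from track B (its 5th entry): 121.
The 9th slot belongs to track B; its 6th term is 144.
Position 10 falls in track A as its term 4, giving 125.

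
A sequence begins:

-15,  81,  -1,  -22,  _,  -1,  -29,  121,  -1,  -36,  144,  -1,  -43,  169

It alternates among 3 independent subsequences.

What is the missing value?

100

The terms cycle through 3 interleaved subsequences.
Subsequence A: -15, -22, -29, -36, -43 (arithmetic, step −7).
Subsequence B: 81, ?, 121, 144, 169 (the squares 9², 10², 11², …).
Subsequence C: -1, -1, -1, -1 (the constant sequence -1).
So the missing entry in subsequence B is 100.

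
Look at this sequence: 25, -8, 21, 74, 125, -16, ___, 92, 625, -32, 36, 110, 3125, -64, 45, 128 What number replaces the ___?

Taking every 4th term gives 4 separate tracks.
Stream A: 25, 125, 625, 3125 (powers 5^2, 5^3, 5^4, …).
Stream B: -8, -16, -32, -64 (a geometric progression (common ratio 2)).
Stream C: 21, ?, 36, 45 (the triangular numbers T_6, T_7, …).
Stream D: 74, 92, 110, 128 (arithmetic with common difference +18).
The gap is stream C's term 2; the rule gives 28.

28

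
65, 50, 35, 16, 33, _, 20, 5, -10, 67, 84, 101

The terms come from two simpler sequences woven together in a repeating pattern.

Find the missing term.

50

Positions follow the repeating pattern AAABBB; grouping by letter gives 2 tracks.
Subsequence A = 65, 50, 35, 20, 5, -10: linear: a_n = 80 − 15·n.
Subsequence B = 16, 33, ?, 67, 84, 101: arithmetic, step +17.
The gap is subsequence B's term 3; the rule gives 50.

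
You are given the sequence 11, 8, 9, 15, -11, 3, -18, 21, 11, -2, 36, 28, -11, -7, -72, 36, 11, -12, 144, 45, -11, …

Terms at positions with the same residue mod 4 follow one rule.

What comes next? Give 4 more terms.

Read the sequence 4 terms at a time; column i is its own pattern.
Subsequence A is 11, -11, 11, -11, 11, -11, which is oscillating between 11 and -11.
Subsequence B is 8, 3, -2, -7, -12, which is subtracting 5 each time.
Subsequence C is 9, -18, 36, -72, 144, which is geometric, ×-2 each step.
Subsequence D is 15, 21, 28, 36, 45, which is triangular numbers starting at T_5.
Position 22 falls in subsequence B as its term 6, giving -17.
Term 23 comes from subsequence C (its 6th entry): -288.
The 24th slot belongs to subsequence D; its 6th term is 55.
The 25th slot belongs to subsequence A; its 7th term is 11.

-17, -288, 55, 11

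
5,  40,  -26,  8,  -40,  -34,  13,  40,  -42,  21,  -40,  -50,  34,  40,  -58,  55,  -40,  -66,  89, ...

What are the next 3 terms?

Read the sequence 3 terms at a time; column i is its own pattern.
Subsequence A: 5, 8, 13, 21, 34, 55, 89 (a Fibonacci-like recurrence a_n = a_{n-1} + a_{n-2}).
Subsequence B: 40, -40, 40, -40, 40, -40 (alternating ±40).
Subsequence C: -26, -34, -42, -50, -58, -66 (subtracting 8 each time).
Position 20 → subsequence B, term 7 = 40.
Position 21 → subsequence C, term 7 = -74.
The 22nd slot belongs to subsequence A; its 8th term is 144.

40, -74, 144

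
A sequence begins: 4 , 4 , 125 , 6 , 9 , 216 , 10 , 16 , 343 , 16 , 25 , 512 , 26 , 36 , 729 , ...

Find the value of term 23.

Split by position mod 3 into 3 tracks.
Subsequence A: 4, 6, 10, 16, 26. A Fibonacci-like recurrence a_n = a_{n-1} + a_{n-2}.
Subsequence B: 4, 9, 16, 25, 36. The squares 2², 3², 4², ….
Subsequence C: 125, 216, 343, 512, 729. Consecutive cubes n³ from n = 5.
The 23rd slot belongs to subsequence B; its 8th term is 81.

81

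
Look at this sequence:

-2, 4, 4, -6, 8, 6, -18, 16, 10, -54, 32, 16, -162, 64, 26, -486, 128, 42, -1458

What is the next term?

Split by position mod 3 into 3 tracks.
Track A: -2, -6, -18, -54, -162, -486, -1458. Geometric, ×3 each step.
Track B: 4, 8, 16, 32, 64, 128. Powers of 2.
Track C: 4, 6, 10, 16, 26, 42. A Fibonacci-like recurrence a_n = a_{n-1} + a_{n-2}.
Position 20 → track B, term 7 = 256.

256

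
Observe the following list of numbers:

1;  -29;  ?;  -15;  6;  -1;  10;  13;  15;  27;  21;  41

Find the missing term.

3

The terms cycle through 2 interleaved subsequences.
Subsequence A: 1, ?, 6, 10, 15, 21 — triangular numbers starting at T_1.
Subsequence B: -29, -15, -1, 13, 27, 41 — arithmetic with common difference +14.
So the missing entry in subsequence A is 3.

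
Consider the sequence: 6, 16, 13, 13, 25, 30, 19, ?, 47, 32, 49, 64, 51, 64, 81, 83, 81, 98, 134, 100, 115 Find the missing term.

Split by position mod 3: positions 1, 4, 7, … form one track, and each other residue class forms its own.
Subsequence A: 6, 13, 19, 32, 51, 83, 134. Each term equals the sum of the previous two.
Subsequence B: 16, 25, ?, 49, 64, 81, 100. The squares 4², 5², 6², ….
Subsequence C: 13, 30, 47, 64, 81, 98, 115. Linear: a_n = -4 + 17·n.
So the missing entry in subsequence B is 36.

36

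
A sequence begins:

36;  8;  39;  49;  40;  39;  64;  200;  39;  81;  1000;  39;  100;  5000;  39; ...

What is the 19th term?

144

Read the sequence 3 terms at a time; column i is its own pattern.
Track A = 36, 49, 64, 81, 100: the squares 6², 7², 8², ….
Track B = 8, 40, 200, 1000, 5000: a geometric progression (common ratio 5).
Track C = 39, 39, 39, 39, 39: always 39.
Position 19 → track A, term 7 = 144.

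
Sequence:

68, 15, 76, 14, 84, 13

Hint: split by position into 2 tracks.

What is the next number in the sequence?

Split by position mod 2 into 2 tracks.
Track A is 68, 76, 84, which is arithmetic with common difference +8.
Track B is 15, 14, 13, which is linear: a_n = 16 − n.
The 7th slot belongs to track A; its 4th term is 92.

92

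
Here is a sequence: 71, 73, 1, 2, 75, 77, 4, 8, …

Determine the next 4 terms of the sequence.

Positions follow the repeating pattern AABB; grouping by letter gives 2 tracks.
Track A: 71, 73, 75, 77. Linear: a_n = 69 + 2·n.
Track B: 1, 2, 4, 8. Successive powers of 2.
Term 9 comes from track A (its 5th entry): 79.
Position 10 → track A, term 6 = 81.
Position 11 falls in track B as its term 5, giving 16.
Position 12 → track B, term 6 = 32.

79, 81, 16, 32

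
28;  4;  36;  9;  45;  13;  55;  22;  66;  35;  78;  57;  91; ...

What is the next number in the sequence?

92

Taking every 2nd term gives 2 separate tracks.
Track A: 28, 36, 45, 55, 66, 78, 91. Triangular numbers starting at T_7.
Track B: 4, 9, 13, 22, 35, 57. Fibonacci-style (each term is the sum of the two before it).
Term 14 comes from track B (its 7th entry): 92.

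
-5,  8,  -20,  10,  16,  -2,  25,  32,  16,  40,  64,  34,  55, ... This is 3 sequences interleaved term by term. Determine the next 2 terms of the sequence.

128, 52

Split by position mod 3: positions 1, 4, 7, … form one track, and each other residue class forms its own.
Stream A: -5, 10, 25, 40, 55 (linear: a_n = -20 + 15·n).
Stream B: 8, 16, 32, 64 (successive powers of 2).
Stream C: -20, -2, 16, 34 (linear: a_n = -38 + 18·n).
The 14th slot belongs to stream B; its 5th term is 128.
The 15th slot belongs to stream C; its 5th term is 52.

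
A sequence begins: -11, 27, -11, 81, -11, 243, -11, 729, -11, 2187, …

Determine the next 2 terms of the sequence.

-11, 6561

Taking every 2nd term gives 2 separate tracks.
Subsequence A: -11, -11, -11, -11, -11. The constant sequence -11.
Subsequence B: 27, 81, 243, 729, 2187. Successive powers of 3.
The 11th slot belongs to subsequence A; its 6th term is -11.
The 12th slot belongs to subsequence B; its 6th term is 6561.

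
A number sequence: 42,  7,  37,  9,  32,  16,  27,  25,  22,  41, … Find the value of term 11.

Odd-indexed and even-indexed terms follow separate rules.
Stream A = 42, 37, 32, 27, 22: linear: a_n = 47 − 5·n.
Stream B = 7, 9, 16, 25, 41: each term equals the sum of the previous two.
Position 11 → stream A, term 6 = 17.

17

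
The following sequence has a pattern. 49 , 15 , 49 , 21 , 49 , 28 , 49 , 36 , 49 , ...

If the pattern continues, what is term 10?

The terms cycle through 2 interleaved subsequences.
Track A: 49, 49, 49, 49, 49 — the constant sequence 49.
Track B: 15, 21, 28, 36 — the triangular numbers T_5, T_6, ….
Term 10 comes from track B (its 5th entry): 45.

45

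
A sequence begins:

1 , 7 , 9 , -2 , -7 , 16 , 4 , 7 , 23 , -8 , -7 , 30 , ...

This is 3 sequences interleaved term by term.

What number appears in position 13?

Taking every 3rd term gives 3 separate tracks.
Track A is 1, -2, 4, -8, which is geometric with ratio -2.
Track B is 7, -7, 7, -7, which is alternating ±7.
Track C is 9, 16, 23, 30, which is linear: a_n = 2 + 7·n.
Position 13 falls in track A as its term 5, giving 16.

16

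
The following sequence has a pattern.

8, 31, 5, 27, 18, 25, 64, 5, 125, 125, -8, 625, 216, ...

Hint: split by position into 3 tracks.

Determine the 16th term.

Taking every 3rd term gives 3 separate tracks.
Track A: 8, 27, 64, 125, 216 — consecutive cubes n³ from n = 2.
Track B: 31, 18, 5, -8 — linear: a_n = 44 − 13·n.
Track C: 5, 25, 125, 625 — geometric with ratio 5.
Position 16 falls in track A as its term 6, giving 343.

343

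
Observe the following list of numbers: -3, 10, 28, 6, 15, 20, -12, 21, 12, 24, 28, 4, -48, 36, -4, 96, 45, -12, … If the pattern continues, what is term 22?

The terms cycle through 3 interleaved subsequences.
Track A = -3, 6, -12, 24, -48, 96: geometric, ×-2 each step.
Track B = 10, 15, 21, 28, 36, 45: triangular numbers starting at T_4.
Track C = 28, 20, 12, 4, -4, -12: linear: a_n = 36 − 8·n.
Position 22 → track A, term 8 = 384.

384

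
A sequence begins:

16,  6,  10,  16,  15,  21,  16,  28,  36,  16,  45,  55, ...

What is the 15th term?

Reading positions in blocks of 3 reveals the pattern ABB — 2 tracks woven together.
Track A is 16, 16, 16, 16, which is the constant sequence 16.
Track B is 6, 10, 15, 21, 28, 36, 45, 55, which is triangular numbers starting at T_3.
Term 15 comes from track B (its 10th entry): 78.

78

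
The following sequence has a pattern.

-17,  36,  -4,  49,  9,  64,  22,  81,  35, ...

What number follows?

Taking every 2nd term gives 2 separate tracks.
Track A: -17, -4, 9, 22, 35 (arithmetic with common difference +13).
Track B: 36, 49, 64, 81 (consecutive squares n² from n = 6).
Term 10 comes from track B (its 5th entry): 100.

100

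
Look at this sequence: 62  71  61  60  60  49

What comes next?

59

Taking every 2nd term gives 2 separate tracks.
Stream A is 62, 61, 60, which is arithmetic with common difference −1.
Stream B is 71, 60, 49, which is arithmetic with common difference −11.
Position 7 → stream A, term 4 = 59.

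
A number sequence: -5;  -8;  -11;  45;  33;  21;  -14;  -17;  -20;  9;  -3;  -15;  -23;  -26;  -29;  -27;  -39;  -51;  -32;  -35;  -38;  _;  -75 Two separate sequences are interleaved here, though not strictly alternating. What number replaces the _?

-63

Reading positions in blocks of 6 reveals the pattern AAABBB — 2 tracks woven together.
Stream A: -5, -8, -11, -14, -17, -20, -23, -26, -29, -32, -35, -38 (arithmetic, step −3).
Stream B: 45, 33, 21, 9, -3, -15, -27, -39, -51, ?, -75 (subtracting 12 each time).
Filling stream B at index 10 by its rule yields -63.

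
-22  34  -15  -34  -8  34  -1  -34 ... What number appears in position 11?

The terms cycle through 2 interleaved subsequences.
Subsequence A: -22, -15, -8, -1 — arithmetic, step +7.
Subsequence B: 34, -34, 34, -34 — oscillating between 34 and -34.
The 11th slot belongs to subsequence A; its 6th term is 13.

13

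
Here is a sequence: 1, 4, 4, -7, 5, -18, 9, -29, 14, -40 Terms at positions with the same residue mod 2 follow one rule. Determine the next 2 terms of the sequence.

Positions 1, 3, 5, … form one subsequence and positions 2, 4, 6, … form another.
Stream A = 1, 4, 5, 9, 14: each term equals the sum of the previous two.
Stream B = 4, -7, -18, -29, -40: subtracting 11 each time.
Position 11 falls in stream A as its term 6, giving 23.
Position 12 falls in stream B as its term 6, giving -51.

23, -51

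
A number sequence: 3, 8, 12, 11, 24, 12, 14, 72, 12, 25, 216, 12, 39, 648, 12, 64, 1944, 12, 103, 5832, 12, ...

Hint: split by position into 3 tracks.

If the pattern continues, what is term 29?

Split by position mod 3: positions 1, 4, 7, … form one track, and each other residue class forms its own.
Subsequence A: 3, 11, 14, 25, 39, 64, 103. Fibonacci-style (each term is the sum of the two before it).
Subsequence B: 8, 24, 72, 216, 648, 1944, 5832. Geometric, ×3 each step.
Subsequence C: 12, 12, 12, 12, 12, 12, 12. Always 12.
Term 29 comes from subsequence B (its 10th entry): 157464.

157464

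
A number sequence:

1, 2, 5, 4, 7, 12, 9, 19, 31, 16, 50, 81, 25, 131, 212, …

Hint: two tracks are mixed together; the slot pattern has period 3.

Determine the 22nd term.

64

Positions follow the repeating pattern ABB; grouping by letter gives 2 tracks.
Stream A = 1, 4, 9, 16, 25: perfect squares starting at 1².
Stream B = 2, 5, 7, 12, 19, 31, 50, 81, 131, 212: each term equals the sum of the previous two.
Term 22 comes from stream A (its 8th entry): 64.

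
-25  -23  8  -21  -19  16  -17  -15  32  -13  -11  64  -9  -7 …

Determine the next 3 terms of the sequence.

The slot pattern repeats as AAB (period 3), so there are 2 interleaved tracks.
Track A is -25, -23, -21, -19, -17, -15, -13, -11, -9, -7, which is arithmetic with common difference +2.
Track B is 8, 16, 32, 64, which is geometric, ×2 each step.
Term 15 comes from track B (its 5th entry): 128.
Position 16 → track A, term 11 = -5.
Position 17 falls in track A as its term 12, giving -3.

128, -5, -3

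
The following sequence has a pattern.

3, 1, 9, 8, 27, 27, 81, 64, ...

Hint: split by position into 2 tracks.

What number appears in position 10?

125

Split by position mod 2 into 2 tracks.
Subsequence A: 3, 9, 27, 81 (successive powers of 3).
Subsequence B: 1, 8, 27, 64 (the cubes 1³, 2³, 3³, …).
Position 10 falls in subsequence B as its term 5, giving 125.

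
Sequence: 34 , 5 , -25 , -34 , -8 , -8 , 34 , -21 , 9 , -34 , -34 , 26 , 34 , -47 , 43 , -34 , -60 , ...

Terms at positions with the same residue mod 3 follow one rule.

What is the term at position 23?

-86

Read the sequence 3 terms at a time; column i is its own pattern.
Track A: 34, -34, 34, -34, 34, -34 (the oscillation 34·(−1)^(n+1)).
Track B: 5, -8, -21, -34, -47, -60 (arithmetic, step −13).
Track C: -25, -8, 9, 26, 43 (arithmetic with common difference +17).
Term 23 comes from track B (its 8th entry): -86.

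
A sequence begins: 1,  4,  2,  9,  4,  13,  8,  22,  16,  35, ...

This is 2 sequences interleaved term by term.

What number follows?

Odd-indexed and even-indexed terms follow separate rules.
Track A: 1, 2, 4, 8, 16 (geometric, ×2 each step).
Track B: 4, 9, 13, 22, 35 (each term equals the sum of the previous two).
Position 11 falls in track A as its term 6, giving 32.

32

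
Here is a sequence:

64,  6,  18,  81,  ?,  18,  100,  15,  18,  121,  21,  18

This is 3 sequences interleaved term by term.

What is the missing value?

Split by position mod 3: positions 1, 4, 7, … form one track, and each other residue class forms its own.
Track A is 64, 81, 100, 121, which is consecutive squares n² from n = 8.
Track B is 6, ?, 15, 21, which is triangular numbers starting at T_3.
Track C is 18, 18, 18, 18, which is the constant sequence 18.
So the missing entry in track B is 10.

10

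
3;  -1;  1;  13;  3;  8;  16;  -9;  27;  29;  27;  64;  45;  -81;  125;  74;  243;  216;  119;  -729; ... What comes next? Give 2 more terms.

343, 193

Read the sequence 3 terms at a time; column i is its own pattern.
Stream A: 3, 13, 16, 29, 45, 74, 119. A Fibonacci-like recurrence a_n = a_{n-1} + a_{n-2}.
Stream B: -1, 3, -9, 27, -81, 243, -729. Geometric, ×-3 each step.
Stream C: 1, 8, 27, 64, 125, 216. The cubes 1³, 2³, 3³, ….
The 21st slot belongs to stream C; its 7th term is 343.
The 22nd slot belongs to stream A; its 8th term is 193.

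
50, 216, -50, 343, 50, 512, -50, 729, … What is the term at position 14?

Taking every 2nd term gives 2 separate tracks.
Track A: 50, -50, 50, -50 — oscillating between 50 and -50.
Track B: 216, 343, 512, 729 — the cubes 6³, 7³, 8³, ….
Position 14 falls in track B as its term 7, giving 1728.

1728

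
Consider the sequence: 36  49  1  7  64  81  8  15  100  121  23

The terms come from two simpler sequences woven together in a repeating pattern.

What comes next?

The slot pattern repeats as AABB (period 4), so there are 2 interleaved tracks.
Track A: 36, 49, 64, 81, 100, 121 (perfect squares starting at 6²).
Track B: 1, 7, 8, 15, 23 (Fibonacci-style (each term is the sum of the two before it)).
Position 12 falls in track B as its term 6, giving 38.

38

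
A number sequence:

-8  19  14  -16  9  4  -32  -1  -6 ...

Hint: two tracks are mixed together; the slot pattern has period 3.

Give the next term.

-64

The slot pattern repeats as ABB (period 3), so there are 2 interleaved tracks.
Track A is -8, -16, -32, which is a geometric progression (common ratio 2).
Track B is 19, 14, 9, 4, -1, -6, which is subtracting 5 each time.
Position 10 falls in track A as its term 4, giving -64.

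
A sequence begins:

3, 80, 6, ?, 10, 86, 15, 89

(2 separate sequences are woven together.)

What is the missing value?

83

Odd-indexed and even-indexed terms follow separate rules.
Stream A is 3, 6, 10, 15, which is triangular numbers n(n+1)/2 for n = 2, 3, ….
Stream B is 80, ?, 86, 89, which is arithmetic, step +3.
Stream B's pattern makes the blank 83.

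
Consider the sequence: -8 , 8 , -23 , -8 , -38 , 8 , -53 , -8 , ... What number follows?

-68

The terms cycle through 2 interleaved subsequences.
Stream A: -8, -23, -38, -53. Linear: a_n = 7 − 15·n.
Stream B: 8, -8, 8, -8. Oscillating between 8 and -8.
The 9th slot belongs to stream A; its 5th term is -68.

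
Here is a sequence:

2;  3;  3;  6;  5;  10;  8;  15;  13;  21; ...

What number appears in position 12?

28

Positions 1, 3, 5, … form one subsequence and positions 2, 4, 6, … form another.
Track A: 2, 3, 5, 8, 13. A Fibonacci-like recurrence a_n = a_{n-1} + a_{n-2}.
Track B: 3, 6, 10, 15, 21. Triangular numbers starting at T_2.
Term 12 comes from track B (its 6th entry): 28.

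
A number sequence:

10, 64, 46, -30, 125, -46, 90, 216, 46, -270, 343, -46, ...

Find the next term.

810

Read the sequence 3 terms at a time; column i is its own pattern.
Subsequence A: 10, -30, 90, -270 — multiplying by -3 each time.
Subsequence B: 64, 125, 216, 343 — perfect cubes starting at 4³.
Subsequence C: 46, -46, 46, -46 — alternating ±46.
The 13th slot belongs to subsequence A; its 5th term is 810.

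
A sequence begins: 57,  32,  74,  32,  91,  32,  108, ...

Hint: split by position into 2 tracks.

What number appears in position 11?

142

Split by position mod 2 into 2 tracks.
Track A is 57, 74, 91, 108, which is linear: a_n = 40 + 17·n.
Track B is 32, 32, 32, which is constant 32.
Position 11 → track A, term 6 = 142.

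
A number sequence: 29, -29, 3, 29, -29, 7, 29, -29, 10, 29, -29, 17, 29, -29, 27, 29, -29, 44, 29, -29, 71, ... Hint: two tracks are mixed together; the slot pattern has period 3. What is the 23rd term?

Reading positions in blocks of 3 reveals the pattern AAB — 2 tracks woven together.
Subsequence A = 29, -29, 29, -29, 29, -29, 29, -29, 29, -29, 29, -29, 29, -29: the oscillation 29·(−1)^(n+1).
Subsequence B = 3, 7, 10, 17, 27, 44, 71: each term equals the sum of the previous two.
The 23rd slot belongs to subsequence A; its 16th term is -29.

-29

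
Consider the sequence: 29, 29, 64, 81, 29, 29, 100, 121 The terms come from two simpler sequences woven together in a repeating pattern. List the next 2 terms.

29, 29

Reading positions in blocks of 4 reveals the pattern AABB — 2 tracks woven together.
Subsequence A: 29, 29, 29, 29 — constant 29.
Subsequence B: 64, 81, 100, 121 — the squares 8², 9², 10², ….
Position 9 → subsequence A, term 5 = 29.
Term 10 comes from subsequence A (its 6th entry): 29.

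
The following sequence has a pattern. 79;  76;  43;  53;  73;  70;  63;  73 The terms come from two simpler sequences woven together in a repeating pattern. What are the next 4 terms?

67, 64, 83, 93

Reading positions in blocks of 4 reveals the pattern AABB — 2 tracks woven together.
Subsequence A: 79, 76, 73, 70. Arithmetic with common difference −3.
Subsequence B: 43, 53, 63, 73. Arithmetic with common difference +10.
Position 9 falls in subsequence A as its term 5, giving 67.
The 10th slot belongs to subsequence A; its 6th term is 64.
Position 11 → subsequence B, term 5 = 83.
Position 12 falls in subsequence B as its term 6, giving 93.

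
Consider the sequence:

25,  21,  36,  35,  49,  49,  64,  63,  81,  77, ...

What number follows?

Split by position mod 2 into 2 tracks.
Subsequence A = 25, 36, 49, 64, 81: consecutive squares n² from n = 5.
Subsequence B = 21, 35, 49, 63, 77: arithmetic, step +14.
The 11th slot belongs to subsequence A; its 6th term is 100.

100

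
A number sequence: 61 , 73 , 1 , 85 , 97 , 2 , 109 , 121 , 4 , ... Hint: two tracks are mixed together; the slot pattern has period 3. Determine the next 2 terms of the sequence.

133, 145

The slot pattern repeats as AAB (period 3), so there are 2 interleaved tracks.
Stream A: 61, 73, 85, 97, 109, 121 — arithmetic with common difference +12.
Stream B: 1, 2, 4 — powers 2^0, 2^1, 2^2, ….
The 10th slot belongs to stream A; its 7th term is 133.
Position 11 falls in stream A as its term 8, giving 145.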